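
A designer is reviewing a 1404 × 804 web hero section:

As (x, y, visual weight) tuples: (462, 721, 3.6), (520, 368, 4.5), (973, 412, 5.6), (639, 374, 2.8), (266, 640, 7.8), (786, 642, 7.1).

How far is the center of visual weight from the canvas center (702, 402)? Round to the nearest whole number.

≈ 176

Σw = 3.6 + 4.5 + 5.6 + 2.8 + 7.8 + 7.1 = 31.4.
x: (3.6·462 + 4.5·520 + 5.6·973 + 2.8·639 + 7.8·266 + 7.1·786) / 31.4 = 18896.6 / 31.4 ≈ 601.80
y: (3.6·721 + 4.5·368 + 5.6·412 + 2.8·374 + 7.8·640 + 7.1·642) / 31.4 = 17156.2 / 31.4 ≈ 546.38
Offset from (702, 402): Δx ≈ -100.20, Δy ≈ 144.38; distance = √(Δx² + Δy²) ≈ 175.74.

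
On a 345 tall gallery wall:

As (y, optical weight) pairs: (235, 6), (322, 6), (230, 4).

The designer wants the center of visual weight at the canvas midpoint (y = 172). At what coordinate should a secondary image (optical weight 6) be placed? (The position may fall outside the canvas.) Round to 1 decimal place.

y ≈ -79.7

New total weight: (6 + 6 + 4) + 6 = 22.
Along y: (4262 + 6·y) / 22 = 172 (existing moment 6·235 + 6·322 + 4·230 = 4262) ⇒ y = (3784 − 4262) / 6 ≈ -79.67.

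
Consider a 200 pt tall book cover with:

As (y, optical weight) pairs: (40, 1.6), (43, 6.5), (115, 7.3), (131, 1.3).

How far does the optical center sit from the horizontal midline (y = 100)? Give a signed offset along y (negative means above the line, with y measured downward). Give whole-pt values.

≈ -19 pt

Σw = 1.6 + 6.5 + 7.3 + 1.3 = 16.7.
Σw·y = 1.6·40 + 6.5·43 + 7.3·115 + 1.3·131 = 1353.3, so ȳ = 1353.3/16.7 ≈ 81.04.
Difference: 81.04 − 100 ≈ -18.96.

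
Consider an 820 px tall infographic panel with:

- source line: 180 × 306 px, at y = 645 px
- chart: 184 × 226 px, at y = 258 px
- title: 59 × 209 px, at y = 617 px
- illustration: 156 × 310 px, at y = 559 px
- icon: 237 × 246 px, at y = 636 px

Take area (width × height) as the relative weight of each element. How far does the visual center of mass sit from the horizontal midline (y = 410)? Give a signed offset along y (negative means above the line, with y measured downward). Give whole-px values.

Areas: source line 180·306 = 55080, chart 184·226 = 41584, title 59·209 = 12331, illustration 156·310 = 48360, icon 237·246 = 58302. Total weight = 215657.
y: (55080·645 + 41584·258 + 12331·617 + 48360·559 + 58302·636) / 215657 = 117976811 / 215657 ≈ 547.06
Offset from y = 410: 547.06 − 410 ≈ 137.06.

≈ 137 px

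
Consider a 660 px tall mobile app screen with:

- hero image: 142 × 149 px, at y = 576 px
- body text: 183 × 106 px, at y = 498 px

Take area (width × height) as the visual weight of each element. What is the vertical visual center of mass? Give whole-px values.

y ≈ 539

Areas → weights: hero image 142·149 = 21158, body text 183·106 = 19398; Σw = 40556.
y: (21158·576 + 19398·498) / 40556 = 21847212 / 40556 ≈ 538.69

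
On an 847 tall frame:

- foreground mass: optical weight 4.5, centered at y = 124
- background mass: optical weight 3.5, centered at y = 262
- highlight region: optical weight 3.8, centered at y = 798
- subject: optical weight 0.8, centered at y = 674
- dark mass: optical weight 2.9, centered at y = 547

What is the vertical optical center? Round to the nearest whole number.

Σw = 4.5 + 3.5 + 3.8 + 0.8 + 2.9 = 15.5.
Σw·y = 4.5·124 + 3.5·262 + 3.8·798 + 0.8·674 + 2.9·547 = 6632.9, so ȳ = 6632.9/15.5 ≈ 427.93.

y ≈ 428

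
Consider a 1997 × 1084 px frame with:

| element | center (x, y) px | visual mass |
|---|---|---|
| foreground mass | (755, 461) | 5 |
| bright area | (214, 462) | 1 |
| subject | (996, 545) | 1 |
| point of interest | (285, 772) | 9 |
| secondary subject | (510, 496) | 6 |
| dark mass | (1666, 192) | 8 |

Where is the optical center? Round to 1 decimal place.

(797.9, 492.4)

Weights sum to 5 + 1 + 1 + 9 + 6 + 8 = 30.
Σw·x = 23938; x̄ = 23938/30 ≈ 797.93.
Σw·y = 14772; ȳ = 14772/30 ≈ 492.40.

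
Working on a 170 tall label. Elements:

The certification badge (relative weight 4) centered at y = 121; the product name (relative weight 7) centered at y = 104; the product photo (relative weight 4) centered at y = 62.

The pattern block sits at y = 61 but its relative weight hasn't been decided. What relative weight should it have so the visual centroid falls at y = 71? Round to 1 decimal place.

Fixed elements: Σw = 4 + 7 + 4 = 15, Σw·y = 4·121 + 7·104 + 4·62 = 1460.
Balance at y = 71 requires (1460 + w·61) / (15 + w) = 71.
So w = (71·15 − 1460)/(61 − 71) = -395/-10 ≈ 39.50.

w ≈ 39.5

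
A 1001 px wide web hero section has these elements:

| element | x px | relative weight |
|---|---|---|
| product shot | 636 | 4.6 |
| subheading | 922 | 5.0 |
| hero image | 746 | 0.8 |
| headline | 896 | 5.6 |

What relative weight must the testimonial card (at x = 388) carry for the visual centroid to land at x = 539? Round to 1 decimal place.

Existing Σw = 16.0 (4.6 + 5.0 + 0.8 + 5.6); existing moment 4.6·636 + 5.0·922 + 0.8·746 + 5.6·896 = 13150.0.
Balance at x = 539 requires (13150.0 + w·388) / (16.0 + w) = 539.
So w = (539·16.0 − 13150.0)/(388 − 539) = -4526.0/-151 ≈ 29.97.

w ≈ 30.0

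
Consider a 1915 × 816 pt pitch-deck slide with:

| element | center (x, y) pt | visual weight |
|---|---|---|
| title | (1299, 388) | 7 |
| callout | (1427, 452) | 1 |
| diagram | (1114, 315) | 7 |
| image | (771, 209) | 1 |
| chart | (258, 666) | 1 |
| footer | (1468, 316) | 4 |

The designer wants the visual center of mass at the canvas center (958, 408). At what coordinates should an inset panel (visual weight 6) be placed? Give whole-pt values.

With the inset panel, Σw becomes 7 + 1 + 7 + 1 + 1 + 4 + 6 = 27.
x: target moment 27×958 = 25866; current 7·1299 + 1·1427 + 7·1114 + 1·771 + 1·258 + 4·1468 = 25219; the inset panel supplies 647, so x = 647/6 ≈ 107.83.
y: target moment 27×408 = 11016; current 7·388 + 1·452 + 7·315 + 1·209 + 1·666 + 4·316 = 7512; the inset panel supplies 3504, so y = 3504/6 ≈ 584.00.

(108, 584)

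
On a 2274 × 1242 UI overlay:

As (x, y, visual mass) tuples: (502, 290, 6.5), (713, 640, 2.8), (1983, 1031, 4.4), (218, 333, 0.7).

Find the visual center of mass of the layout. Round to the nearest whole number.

Weights sum to 6.5 + 2.8 + 4.4 + 0.7 = 14.4.
x: (6.5·502 + 2.8·713 + 4.4·1983 + 0.7·218) / 14.4 = 14137.2 / 14.4 ≈ 981.75
y: (6.5·290 + 2.8·640 + 4.4·1031 + 0.7·333) / 14.4 = 8446.5 / 14.4 ≈ 586.56

(982, 587)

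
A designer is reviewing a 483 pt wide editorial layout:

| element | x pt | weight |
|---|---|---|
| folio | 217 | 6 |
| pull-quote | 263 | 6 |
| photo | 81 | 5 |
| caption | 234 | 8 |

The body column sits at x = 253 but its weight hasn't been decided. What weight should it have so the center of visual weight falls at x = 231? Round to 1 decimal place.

w ≈ 28.1

Existing Σw = 25 (6 + 6 + 5 + 8); existing moment 6·217 + 6·263 + 5·81 + 8·234 = 5157.
For the centroid to hit 231: (5157 + w·253) / (25 + w) = 231.
Solving: w = (231·25 − 5157) / (253 − 231) = 618 / 22 ≈ 28.09.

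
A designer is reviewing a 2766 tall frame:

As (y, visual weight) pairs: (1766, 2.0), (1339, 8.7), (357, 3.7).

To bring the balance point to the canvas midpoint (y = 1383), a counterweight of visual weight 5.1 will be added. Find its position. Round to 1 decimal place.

New total weight: (2.0 + 8.7 + 3.7) + 5.1 = 19.5.
Along y: (16502.2 + 5.1·y) / 19.5 = 1383 (existing moment 2.0·1766 + 8.7·1339 + 3.7·357 = 16502.2) ⇒ y = (26968.5 − 16502.2) / 5.1 ≈ 2052.22.

y ≈ 2052.2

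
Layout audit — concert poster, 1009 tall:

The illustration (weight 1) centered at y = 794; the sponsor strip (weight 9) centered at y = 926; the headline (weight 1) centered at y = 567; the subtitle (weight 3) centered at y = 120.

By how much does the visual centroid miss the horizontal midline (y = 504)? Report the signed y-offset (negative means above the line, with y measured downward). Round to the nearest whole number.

Σw = 1 + 9 + 1 + 3 = 14.
y: (1·794 + 9·926 + 1·567 + 3·120) / 14 = 10055 / 14 ≈ 718.21
Difference: 718.21 − 504 ≈ 214.21.

≈ 214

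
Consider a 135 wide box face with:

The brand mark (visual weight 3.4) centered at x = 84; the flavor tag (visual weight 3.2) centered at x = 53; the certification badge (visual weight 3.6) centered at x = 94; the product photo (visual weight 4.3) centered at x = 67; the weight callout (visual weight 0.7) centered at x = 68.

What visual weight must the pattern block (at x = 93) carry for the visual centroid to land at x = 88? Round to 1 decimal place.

w ≈ 41.7

Fixed elements: Σw = 3.4 + 3.2 + 3.6 + 4.3 + 0.7 = 15.2, Σw·x = 3.4·84 + 3.2·53 + 3.6·94 + 4.3·67 + 0.7·68 = 1129.3.
Balance at x = 88 requires (1129.3 + w·93) / (15.2 + w) = 88.
Solving: w = (88·15.2 − 1129.3) / (93 − 88) = 208.3 / 5 ≈ 41.66.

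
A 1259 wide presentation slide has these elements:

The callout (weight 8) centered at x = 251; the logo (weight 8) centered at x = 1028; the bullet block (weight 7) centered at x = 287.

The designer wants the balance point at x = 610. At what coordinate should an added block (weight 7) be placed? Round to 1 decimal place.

x ≈ 865.6

New total weight: (8 + 8 + 7) + 7 = 30.
x: target moment 30×610 = 18300; current 8·251 + 8·1028 + 7·287 = 12241; the added block supplies 6059, so x = 6059/7 ≈ 865.57.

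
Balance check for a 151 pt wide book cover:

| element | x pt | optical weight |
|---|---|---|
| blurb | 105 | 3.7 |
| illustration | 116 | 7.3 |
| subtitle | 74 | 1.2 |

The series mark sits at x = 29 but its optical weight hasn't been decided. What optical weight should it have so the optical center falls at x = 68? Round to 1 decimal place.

Known weights sum to 3.7 + 7.3 + 1.2 = 12.2; their moment is 3.7·105 + 7.3·116 + 1.2·74 = 1324.1.
Set Σw·x/Σw = 68: (1324.1 + 29w) = 68·(12.2 + w).
Solving: w = (68·12.2 − 1324.1) / (29 − 68) = -494.5 / -39 ≈ 12.68.

w ≈ 12.7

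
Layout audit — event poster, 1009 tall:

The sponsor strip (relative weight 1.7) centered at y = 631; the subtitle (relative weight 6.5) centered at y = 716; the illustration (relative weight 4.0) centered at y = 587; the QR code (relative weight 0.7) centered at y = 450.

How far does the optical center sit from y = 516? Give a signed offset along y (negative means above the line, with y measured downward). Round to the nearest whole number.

Total weight = 1.7 + 6.5 + 4.0 + 0.7 = 12.9.
y-moment: 1.7·631 + 6.5·716 + 4.0·587 + 0.7·450 = 8389.7; centroid 8389.7/12.9 ≈ 650.36.
Offset from y = 516: 650.36 − 516 ≈ 134.36.

≈ 134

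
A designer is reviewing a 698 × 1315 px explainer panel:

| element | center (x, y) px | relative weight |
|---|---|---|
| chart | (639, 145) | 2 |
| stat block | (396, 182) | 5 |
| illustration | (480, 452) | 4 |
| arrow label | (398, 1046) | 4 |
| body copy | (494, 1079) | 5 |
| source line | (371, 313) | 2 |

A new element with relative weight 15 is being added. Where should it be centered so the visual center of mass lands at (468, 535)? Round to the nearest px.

(489, 439)

With the new element, Σw becomes 2 + 5 + 4 + 4 + 5 + 2 + 15 = 37.
x: need Σw·x = 37·468 = 17316. Existing = 2·639 + 5·396 + 4·480 + 4·398 + 5·494 + 2·371 = 9982. Remainder 7334 / 15 ≈ 488.93.
y: need Σw·y = 37·535 = 19795. Existing = 2·145 + 5·182 + 4·452 + 4·1046 + 5·1079 + 2·313 = 13213. Remainder 6582 / 15 ≈ 438.80.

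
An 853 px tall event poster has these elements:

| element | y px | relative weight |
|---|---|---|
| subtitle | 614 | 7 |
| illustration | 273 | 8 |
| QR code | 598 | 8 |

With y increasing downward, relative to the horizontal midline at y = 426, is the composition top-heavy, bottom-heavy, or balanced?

Σw = 7 + 8 + 8 = 23.
y-moment: 7·614 + 8·273 + 8·598 = 11266; centroid 11266/23 ≈ 489.83.
489.8 lies below (larger y than) the midline 426, so the layout is bottom-heavy.

bottom-heavy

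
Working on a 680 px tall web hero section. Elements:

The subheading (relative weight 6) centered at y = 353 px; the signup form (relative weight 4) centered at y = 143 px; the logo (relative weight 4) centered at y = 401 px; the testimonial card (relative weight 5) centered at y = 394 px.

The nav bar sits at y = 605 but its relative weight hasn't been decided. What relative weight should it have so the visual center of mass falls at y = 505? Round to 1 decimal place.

w ≈ 33.3

Known weights sum to 6 + 4 + 4 + 5 = 19; their moment is 6·353 + 4·143 + 4·401 + 5·394 = 6264.
Set Σw·y/Σw = 505: (6264 + 605w) = 505·(19 + w).
So w = (505·19 − 6264)/(605 − 505) = 3331/100 ≈ 33.31.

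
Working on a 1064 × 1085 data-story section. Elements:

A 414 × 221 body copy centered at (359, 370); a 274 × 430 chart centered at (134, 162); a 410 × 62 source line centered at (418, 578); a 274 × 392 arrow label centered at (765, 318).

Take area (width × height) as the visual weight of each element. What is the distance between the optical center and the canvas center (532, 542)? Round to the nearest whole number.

Taking area as weight: body copy 414·221 = 91494, chart 274·430 = 117820, source line 410·62 = 25420, arrow label 274·392 = 107408. Sum 342142.
x-moment: 91494·359 + 117820·134 + 25420·418 + 107408·765 = 141426906; centroid 141426906/342142 ≈ 413.36.
y-moment: 91494·370 + 117820·162 + 25420·578 + 107408·318 = 101788124; centroid 101788124/342142 ≈ 297.50.
From (532, 542): dx = -118.64, dy = -244.50, so the distance is √(dx²+dy²) ≈ 271.76.

≈ 272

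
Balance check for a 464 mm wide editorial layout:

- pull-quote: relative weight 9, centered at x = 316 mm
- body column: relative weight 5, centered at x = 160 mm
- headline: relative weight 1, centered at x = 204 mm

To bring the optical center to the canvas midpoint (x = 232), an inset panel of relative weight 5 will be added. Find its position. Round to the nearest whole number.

New total weight: (9 + 5 + 1) + 5 = 20.
x: need Σw·x = 20·232 = 4640. Existing = 9·316 + 5·160 + 1·204 = 3848. Remainder 792 / 5 ≈ 158.40.

x ≈ 158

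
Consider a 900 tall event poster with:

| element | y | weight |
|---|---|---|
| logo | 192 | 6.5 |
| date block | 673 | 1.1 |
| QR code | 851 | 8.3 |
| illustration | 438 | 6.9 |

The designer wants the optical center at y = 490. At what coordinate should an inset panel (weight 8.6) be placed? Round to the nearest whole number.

y ≈ 385

After adding the inset panel, total weight = 6.5 + 1.1 + 8.3 + 6.9 + 8.6 = 31.4.
y: need Σw·y = 31.4·490 = 15386.0. Existing = 6.5·192 + 1.1·673 + 8.3·851 + 6.9·438 = 12073.8. Remainder 3312.2 / 8.6 ≈ 385.14.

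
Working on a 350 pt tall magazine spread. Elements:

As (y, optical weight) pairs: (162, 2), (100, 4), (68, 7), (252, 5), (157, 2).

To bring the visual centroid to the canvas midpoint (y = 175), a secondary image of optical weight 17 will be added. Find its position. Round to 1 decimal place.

New total weight: (2 + 4 + 7 + 5 + 2) + 17 = 37.
y: need Σw·y = 37·175 = 6475. Existing = 2·162 + 4·100 + 7·68 + 5·252 + 2·157 = 2774. Remainder 3701 / 17 ≈ 217.71.

y ≈ 217.7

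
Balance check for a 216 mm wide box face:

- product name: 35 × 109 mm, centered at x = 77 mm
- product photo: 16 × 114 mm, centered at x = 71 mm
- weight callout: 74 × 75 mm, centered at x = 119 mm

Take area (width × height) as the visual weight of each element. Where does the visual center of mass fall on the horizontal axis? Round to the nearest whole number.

x ≈ 97

Areas: product name 35·109 = 3815, product photo 16·114 = 1824, weight callout 74·75 = 5550. Total weight = 11189.
x: (3815·77 + 1824·71 + 5550·119) / 11189 = 1083709 / 11189 ≈ 96.85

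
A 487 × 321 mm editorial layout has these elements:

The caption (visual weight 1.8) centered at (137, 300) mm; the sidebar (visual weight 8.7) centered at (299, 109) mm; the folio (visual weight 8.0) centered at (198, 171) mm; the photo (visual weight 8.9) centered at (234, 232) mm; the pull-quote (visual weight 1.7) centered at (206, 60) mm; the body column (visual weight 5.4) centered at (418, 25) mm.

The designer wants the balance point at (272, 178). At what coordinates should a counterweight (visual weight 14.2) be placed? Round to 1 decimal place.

New total weight: (1.8 + 8.7 + 8.0 + 8.9 + 1.7 + 5.4) + 14.2 = 48.7.
x: need Σw·x = 48.7·272 = 13246.4. Existing = 1.8·137 + 8.7·299 + 8.0·198 + 8.9·234 + 1.7·206 + 5.4·418 = 9121.9. Remainder 4124.5 / 14.2 ≈ 290.46.
y: need Σw·y = 48.7·178 = 8668.6. Existing = 1.8·300 + 8.7·109 + 8.0·171 + 8.9·232 + 1.7·60 + 5.4·25 = 5158.1. Remainder 3510.5 / 14.2 ≈ 247.22.

(290.5, 247.2)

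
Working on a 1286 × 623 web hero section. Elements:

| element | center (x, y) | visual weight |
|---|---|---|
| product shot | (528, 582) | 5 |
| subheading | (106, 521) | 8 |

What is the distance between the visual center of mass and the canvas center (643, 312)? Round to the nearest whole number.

Weights sum to 5 + 8 = 13.
x-moment: 5·528 + 8·106 = 3488; centroid 3488/13 ≈ 268.31.
y-moment: 5·582 + 8·521 = 7078; centroid 7078/13 ≈ 544.46.
Relative to (643, 312): Δ = (-374.69, 232.46); |Δ| = √(-374.69² + 232.46²) ≈ 440.95.

≈ 441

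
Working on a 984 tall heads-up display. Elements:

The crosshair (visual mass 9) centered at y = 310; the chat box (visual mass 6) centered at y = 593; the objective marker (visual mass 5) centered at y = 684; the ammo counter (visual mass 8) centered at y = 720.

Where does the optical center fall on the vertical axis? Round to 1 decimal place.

y ≈ 554.6

Σw = 9 + 6 + 5 + 8 = 28.
Σw·y = 9·310 + 6·593 + 5·684 + 8·720 = 15528, so ȳ = 15528/28 ≈ 554.57.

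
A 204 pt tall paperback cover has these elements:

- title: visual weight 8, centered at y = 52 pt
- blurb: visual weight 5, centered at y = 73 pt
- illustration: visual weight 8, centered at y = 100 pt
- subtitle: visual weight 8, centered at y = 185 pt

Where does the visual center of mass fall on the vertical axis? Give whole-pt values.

Σw = 8 + 5 + 8 + 8 = 29.
y: (8·52 + 5·73 + 8·100 + 8·185) / 29 = 3061 / 29 ≈ 105.55

y ≈ 106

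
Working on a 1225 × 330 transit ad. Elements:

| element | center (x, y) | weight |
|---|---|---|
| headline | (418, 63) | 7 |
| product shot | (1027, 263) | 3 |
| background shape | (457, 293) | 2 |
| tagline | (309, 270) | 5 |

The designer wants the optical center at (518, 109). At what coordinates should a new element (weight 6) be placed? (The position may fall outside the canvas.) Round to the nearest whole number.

(575, -110)

New total weight: (7 + 3 + 2 + 5) + 6 = 23.
x: target moment 23×518 = 11914; current 7·418 + 3·1027 + 2·457 + 5·309 = 8466; the new element supplies 3448, so x = 3448/6 ≈ 574.67.
y: target moment 23×109 = 2507; current 7·63 + 3·263 + 2·293 + 5·270 = 3166; the new element supplies -659, so y = -659/6 ≈ -109.83.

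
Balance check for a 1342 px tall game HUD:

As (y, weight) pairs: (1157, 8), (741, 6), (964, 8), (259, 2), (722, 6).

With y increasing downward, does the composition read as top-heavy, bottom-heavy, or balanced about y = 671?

bottom-heavy

Σw = 8 + 6 + 8 + 2 + 6 = 30.
y: (8·1157 + 6·741 + 8·964 + 2·259 + 6·722) / 30 = 26264 / 30 ≈ 875.47
875.5 lies below (larger y than) the midline 671, so the layout is bottom-heavy.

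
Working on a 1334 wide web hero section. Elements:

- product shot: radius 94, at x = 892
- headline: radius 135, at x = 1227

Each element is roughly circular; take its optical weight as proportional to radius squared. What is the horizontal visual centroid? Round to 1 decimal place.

r² weights: product shot 94² = 8836, headline 135² = 18225. Total = 27061.
x: (8836·892 + 18225·1227) / 27061 = 30243787 / 27061 ≈ 1117.62

x ≈ 1117.6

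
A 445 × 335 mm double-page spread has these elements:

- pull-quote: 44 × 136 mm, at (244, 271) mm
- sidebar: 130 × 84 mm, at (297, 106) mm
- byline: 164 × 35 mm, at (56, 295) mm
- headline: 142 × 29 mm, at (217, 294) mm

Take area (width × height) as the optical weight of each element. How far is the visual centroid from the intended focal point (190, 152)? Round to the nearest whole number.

≈ 68 mm

Areas: pull-quote 44·136 = 5984, sidebar 130·84 = 10920, byline 164·35 = 5740, headline 142·29 = 4118. Total weight = 26762.
x: (5984·244 + 10920·297 + 5740·56 + 4118·217) / 26762 = 5918382 / 26762 ≈ 221.15
y: (5984·271 + 10920·106 + 5740·295 + 4118·294) / 26762 = 5683176 / 26762 ≈ 212.36
Relative to (190, 152): Δ = (31.15, 60.36); |Δ| = √(31.15² + 60.36²) ≈ 67.92.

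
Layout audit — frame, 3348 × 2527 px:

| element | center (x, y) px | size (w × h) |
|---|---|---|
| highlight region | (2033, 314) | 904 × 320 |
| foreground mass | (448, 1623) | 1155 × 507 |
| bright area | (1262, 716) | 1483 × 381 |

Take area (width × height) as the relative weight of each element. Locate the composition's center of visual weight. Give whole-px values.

Taking area as weight: highlight region 904·320 = 289280, foreground mass 1155·507 = 585585, bright area 1483·381 = 565023. Sum 1439888.
x-moment: 289280·2033 + 585585·448 + 565023·1262 = 1563507346; centroid 1563507346/1439888 ≈ 1085.85.
y-moment: 289280·314 + 585585·1623 + 565023·716 = 1445794843; centroid 1445794843/1439888 ≈ 1004.10.

(1086, 1004)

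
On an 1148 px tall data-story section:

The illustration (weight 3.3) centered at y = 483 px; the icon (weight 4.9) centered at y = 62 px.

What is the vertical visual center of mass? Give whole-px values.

Σw = 3.3 + 4.9 = 8.2.
y-moment: 3.3·483 + 4.9·62 = 1897.7; centroid 1897.7/8.2 ≈ 231.43.

y ≈ 231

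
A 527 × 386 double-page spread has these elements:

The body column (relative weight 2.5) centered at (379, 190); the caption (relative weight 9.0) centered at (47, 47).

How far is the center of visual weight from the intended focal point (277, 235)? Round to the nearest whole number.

Σw = 2.5 + 9.0 = 11.5.
x: (2.5·379 + 9.0·47) / 11.5 = 1370.5 / 11.5 ≈ 119.17
y: (2.5·190 + 9.0·47) / 11.5 = 898.0 / 11.5 ≈ 78.09
From (277, 235): dx = -157.83, dy = -156.91, so the distance is √(dx²+dy²) ≈ 222.56.

≈ 223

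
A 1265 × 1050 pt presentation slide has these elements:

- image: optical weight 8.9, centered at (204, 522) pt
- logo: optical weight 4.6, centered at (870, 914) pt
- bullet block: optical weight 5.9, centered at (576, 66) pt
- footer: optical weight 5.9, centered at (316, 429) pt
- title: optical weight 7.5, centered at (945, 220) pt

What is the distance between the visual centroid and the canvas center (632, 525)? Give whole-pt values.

Weights sum to 8.9 + 4.6 + 5.9 + 5.9 + 7.5 = 32.8.
x-moment: 8.9·204 + 4.6·870 + 5.9·576 + 5.9·316 + 7.5·945 = 18167.9; centroid 18167.9/32.8 ≈ 553.90.
y-moment: 8.9·522 + 4.6·914 + 5.9·66 + 5.9·429 + 7.5·220 = 13420.7; centroid 13420.7/32.8 ≈ 409.17.
From (632, 525): dx = -78.10, dy = -115.83, so the distance is √(dx²+dy²) ≈ 139.70.

≈ 140 pt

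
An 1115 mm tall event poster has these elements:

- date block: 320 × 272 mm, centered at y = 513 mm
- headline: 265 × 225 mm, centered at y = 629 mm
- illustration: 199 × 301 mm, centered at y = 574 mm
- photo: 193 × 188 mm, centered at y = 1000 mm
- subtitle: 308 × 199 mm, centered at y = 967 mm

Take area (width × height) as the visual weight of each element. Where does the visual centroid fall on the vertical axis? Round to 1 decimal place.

Areas → weights: date block 320·272 = 87040, headline 265·225 = 59625, illustration 199·301 = 59899, photo 193·188 = 36284, subtitle 308·199 = 61292; Σw = 304140.
y: (87040·513 + 59625·629 + 59899·574 + 36284·1000 + 61292·967) / 304140 = 212091035 / 304140 ≈ 697.35

y ≈ 697.3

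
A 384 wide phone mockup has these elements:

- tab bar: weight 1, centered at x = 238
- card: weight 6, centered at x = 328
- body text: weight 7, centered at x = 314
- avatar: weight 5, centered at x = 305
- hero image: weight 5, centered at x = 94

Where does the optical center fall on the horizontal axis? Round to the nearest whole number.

Total weight = 1 + 6 + 7 + 5 + 5 = 24.
x: (1·238 + 6·328 + 7·314 + 5·305 + 5·94) / 24 = 6399 / 24 ≈ 266.62

x ≈ 267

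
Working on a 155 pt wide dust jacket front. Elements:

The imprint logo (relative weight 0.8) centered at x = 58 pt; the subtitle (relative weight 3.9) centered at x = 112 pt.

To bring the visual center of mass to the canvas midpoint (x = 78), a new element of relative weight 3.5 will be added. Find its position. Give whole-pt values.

x ≈ 45

With the new element, Σw becomes 0.8 + 3.9 + 3.5 = 8.2.
x: target moment 8.2×78 = 639.6; current 0.8·58 + 3.9·112 = 483.2; the new element supplies 156.4, so x = 156.4/3.5 ≈ 44.69.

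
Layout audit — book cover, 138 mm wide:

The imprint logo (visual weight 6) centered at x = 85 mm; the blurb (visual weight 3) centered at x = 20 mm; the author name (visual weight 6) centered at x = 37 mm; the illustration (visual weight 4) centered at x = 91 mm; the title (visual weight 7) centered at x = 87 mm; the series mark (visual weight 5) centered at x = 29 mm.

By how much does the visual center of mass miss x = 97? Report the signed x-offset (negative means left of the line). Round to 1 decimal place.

Weights sum to 6 + 3 + 6 + 4 + 7 + 5 = 31.
x: moment 1910 / weight 31 ≈ 61.61
Difference: 61.61 − 97 ≈ -35.39.

≈ -35.4 mm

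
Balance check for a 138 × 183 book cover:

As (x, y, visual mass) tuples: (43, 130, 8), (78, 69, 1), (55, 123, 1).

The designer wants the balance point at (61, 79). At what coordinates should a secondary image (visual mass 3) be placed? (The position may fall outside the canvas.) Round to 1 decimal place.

(105.3, -68.3)

With the secondary image, Σw becomes 8 + 1 + 1 + 3 = 13.
Along x: (477 + 3·x) / 13 = 61 (existing moment 8·43 + 1·78 + 1·55 = 477) ⇒ x = (793 − 477) / 3 ≈ 105.33.
Along y: (1232 + 3·y) / 13 = 79 (existing moment 8·130 + 1·69 + 1·123 = 1232) ⇒ y = (1027 − 1232) / 3 ≈ -68.33.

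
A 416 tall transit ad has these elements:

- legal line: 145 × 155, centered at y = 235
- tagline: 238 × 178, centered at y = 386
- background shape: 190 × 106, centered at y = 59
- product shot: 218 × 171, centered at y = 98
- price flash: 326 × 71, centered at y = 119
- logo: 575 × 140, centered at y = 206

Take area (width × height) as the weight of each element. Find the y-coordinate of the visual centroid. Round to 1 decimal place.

y ≈ 202.8

Areas: legal line 145·155 = 22475, tagline 238·178 = 42364, background shape 190·106 = 20140, product shot 218·171 = 37278, price flash 326·71 = 23146, logo 575·140 = 80500. Total weight = 225903.
y: moment 45813007 / weight 225903 ≈ 202.80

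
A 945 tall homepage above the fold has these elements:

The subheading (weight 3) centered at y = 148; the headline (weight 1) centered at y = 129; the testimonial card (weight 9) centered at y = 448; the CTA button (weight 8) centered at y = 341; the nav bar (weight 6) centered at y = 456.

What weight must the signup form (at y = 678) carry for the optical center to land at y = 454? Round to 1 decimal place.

Known weights sum to 3 + 1 + 9 + 8 + 6 = 27; their moment is 3·148 + 1·129 + 9·448 + 8·341 + 6·456 = 10069.
Balance at y = 454 requires (10069 + w·678) / (27 + w) = 454.
Solving: w = (454·27 − 10069) / (678 − 454) = 2189 / 224 ≈ 9.77.

w ≈ 9.8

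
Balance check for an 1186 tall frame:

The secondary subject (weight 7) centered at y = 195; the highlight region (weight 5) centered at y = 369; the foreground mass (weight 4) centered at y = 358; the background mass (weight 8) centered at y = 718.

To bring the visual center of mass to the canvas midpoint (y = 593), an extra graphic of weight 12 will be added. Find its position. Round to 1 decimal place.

y ≈ 913.5

New total weight: (7 + 5 + 4 + 8) + 12 = 36.
Along y: (10386 + 12·y) / 36 = 593 (existing moment 7·195 + 5·369 + 4·358 + 8·718 = 10386) ⇒ y = (21348 − 10386) / 12 ≈ 913.50.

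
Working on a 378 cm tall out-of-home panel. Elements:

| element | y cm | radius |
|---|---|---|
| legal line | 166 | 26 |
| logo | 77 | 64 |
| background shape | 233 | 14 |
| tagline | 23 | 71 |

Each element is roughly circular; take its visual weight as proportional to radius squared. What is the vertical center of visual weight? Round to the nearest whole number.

y ≈ 59

Weights ∝ r²: legal line 26² = 676, logo 64² = 4096, background shape 14² = 196, tagline 71² = 5041; Σw = 10009.
y: (676·166 + 4096·77 + 196·233 + 5041·23) / 10009 = 589219 / 10009 ≈ 58.87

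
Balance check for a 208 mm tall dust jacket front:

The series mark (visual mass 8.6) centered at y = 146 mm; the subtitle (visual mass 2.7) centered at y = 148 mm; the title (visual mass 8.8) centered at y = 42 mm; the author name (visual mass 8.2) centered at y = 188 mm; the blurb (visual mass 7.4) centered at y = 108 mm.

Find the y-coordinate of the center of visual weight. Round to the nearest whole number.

y ≈ 122

Weights sum to 8.6 + 2.7 + 8.8 + 8.2 + 7.4 = 35.7.
y: (8.6·146 + 2.7·148 + 8.8·42 + 8.2·188 + 7.4·108) / 35.7 = 4365.6 / 35.7 ≈ 122.29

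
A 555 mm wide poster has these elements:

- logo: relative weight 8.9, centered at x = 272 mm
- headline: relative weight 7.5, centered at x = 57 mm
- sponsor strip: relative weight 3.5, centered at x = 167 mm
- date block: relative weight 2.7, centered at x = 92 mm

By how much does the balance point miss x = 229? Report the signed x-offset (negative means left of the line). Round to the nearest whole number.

Weights sum to 8.9 + 7.5 + 3.5 + 2.7 = 22.6.
Σw·x = 8.9·272 + 7.5·57 + 3.5·167 + 2.7·92 = 3681.2, so x̄ = 3681.2/22.6 ≈ 162.88.
Offset from x = 229: 162.88 − 229 ≈ -66.12.

≈ -66 mm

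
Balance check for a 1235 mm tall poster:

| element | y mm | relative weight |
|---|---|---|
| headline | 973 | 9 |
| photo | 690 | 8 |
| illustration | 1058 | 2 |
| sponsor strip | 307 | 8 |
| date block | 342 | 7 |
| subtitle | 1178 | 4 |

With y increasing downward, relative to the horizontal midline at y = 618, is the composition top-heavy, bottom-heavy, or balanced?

Σw = 9 + 8 + 2 + 8 + 7 + 4 = 38.
y: (9·973 + 8·690 + 2·1058 + 8·307 + 7·342 + 4·1178) / 38 = 25955 / 38 ≈ 683.03
683.0 vs midline 618 → bottom-heavy.

bottom-heavy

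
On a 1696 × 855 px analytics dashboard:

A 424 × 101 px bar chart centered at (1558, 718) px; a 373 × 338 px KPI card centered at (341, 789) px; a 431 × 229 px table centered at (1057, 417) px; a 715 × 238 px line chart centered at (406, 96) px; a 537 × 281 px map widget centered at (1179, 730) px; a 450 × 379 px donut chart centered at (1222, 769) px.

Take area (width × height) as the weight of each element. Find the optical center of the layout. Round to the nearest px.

Areas → weights: bar chart 424·101 = 42824, KPI card 373·338 = 126074, table 431·229 = 98699, line chart 715·238 = 170170, map widget 537·281 = 150897, donut chart 450·379 = 170550; Σw = 759214.
Σw·x = 42824·1558 + 126074·341 + 98699·1057 + 170170·406 + 150897·1179 + 170550·1222 = 669444552, so x̄ = 669444552/759214 ≈ 881.76.
Σw·y = 42824·718 + 126074·789 + 98699·417 + 170170·96 + 150897·730 + 170550·769 = 429021581, so ȳ = 429021581/759214 ≈ 565.09.

(882, 565)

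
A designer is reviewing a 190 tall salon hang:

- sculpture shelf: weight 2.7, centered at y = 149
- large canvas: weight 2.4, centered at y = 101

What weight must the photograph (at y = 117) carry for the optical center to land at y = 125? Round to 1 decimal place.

Existing Σw = 5.1 (2.7 + 2.4); existing moment 2.7·149 + 2.4·101 = 644.7.
Balance at y = 125 requires (644.7 + w·117) / (5.1 + w) = 125.
Rearranging, w·(117 − 125) = 125·5.1 − 644.7 = -7.2, so w ≈ -7.2/-8 = 0.90.

w ≈ 0.9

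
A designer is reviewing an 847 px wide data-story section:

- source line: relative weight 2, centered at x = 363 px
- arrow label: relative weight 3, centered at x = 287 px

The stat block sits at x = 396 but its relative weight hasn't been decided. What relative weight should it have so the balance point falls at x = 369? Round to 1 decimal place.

Fixed elements: Σw = 2 + 3 = 5, Σw·x = 2·363 + 3·287 = 1587.
For the centroid to hit 369: (1587 + w·396) / (5 + w) = 369.
Solving: w = (369·5 − 1587) / (396 − 369) = 258 / 27 ≈ 9.56.

w ≈ 9.6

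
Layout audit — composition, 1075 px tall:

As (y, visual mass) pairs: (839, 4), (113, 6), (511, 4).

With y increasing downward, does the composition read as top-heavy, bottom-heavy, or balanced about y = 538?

top-heavy

Total weight = 4 + 6 + 4 = 14.
Σw·y = 4·839 + 6·113 + 4·511 = 6078, so ȳ = 6078/14 ≈ 434.14.
Since 434.1 is above (smaller y than) 538, the composition reads top-heavy.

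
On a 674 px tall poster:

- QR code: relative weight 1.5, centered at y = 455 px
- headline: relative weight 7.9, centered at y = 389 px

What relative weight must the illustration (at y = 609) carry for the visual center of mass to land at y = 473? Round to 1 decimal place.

w ≈ 5.1

Existing Σw = 9.4 (1.5 + 7.9); existing moment 1.5·455 + 7.9·389 = 3755.6.
For the centroid to hit 473: (3755.6 + w·609) / (9.4 + w) = 473.
So w = (473·9.4 − 3755.6)/(609 − 473) = 690.6/136 ≈ 5.08.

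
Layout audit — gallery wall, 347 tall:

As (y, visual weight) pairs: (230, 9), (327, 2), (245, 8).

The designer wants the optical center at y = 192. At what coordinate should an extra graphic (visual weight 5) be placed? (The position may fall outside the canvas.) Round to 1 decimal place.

With the extra graphic, Σw becomes 9 + 2 + 8 + 5 = 24.
Along y: (4684 + 5·y) / 24 = 192 (existing moment 9·230 + 2·327 + 8·245 = 4684) ⇒ y = (4608 − 4684) / 5 ≈ -15.20.

y ≈ -15.2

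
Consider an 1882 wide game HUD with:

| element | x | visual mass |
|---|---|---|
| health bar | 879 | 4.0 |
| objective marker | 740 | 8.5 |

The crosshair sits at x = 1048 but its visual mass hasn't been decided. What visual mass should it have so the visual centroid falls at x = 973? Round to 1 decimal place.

w ≈ 31.4

Fixed elements: Σw = 4.0 + 8.5 = 12.5, Σw·x = 4.0·879 + 8.5·740 = 9806.0.
Set Σw·x/Σw = 973: (9806.0 + 1048w) = 973·(12.5 + w).
Solving: w = (973·12.5 − 9806.0) / (1048 − 973) = 2356.5 / 75 ≈ 31.42.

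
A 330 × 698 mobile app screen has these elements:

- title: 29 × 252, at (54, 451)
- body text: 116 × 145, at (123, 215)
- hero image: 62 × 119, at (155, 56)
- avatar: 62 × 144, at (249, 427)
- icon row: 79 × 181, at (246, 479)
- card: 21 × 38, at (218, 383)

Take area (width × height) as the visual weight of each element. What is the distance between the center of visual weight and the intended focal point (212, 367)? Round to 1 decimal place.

≈ 55.3

Areas: title 29·252 = 7308, body text 116·145 = 16820, hero image 62·119 = 7378, avatar 62·144 = 8928, icon row 79·181 = 14299, card 21·38 = 798. Total weight = 55531.
x-moment: 7308·54 + 16820·123 + 7378·155 + 8928·249 + 14299·246 + 798·218 = 9521672; centroid 9521672/55531 ≈ 171.47.
y-moment: 7308·451 + 16820·215 + 7378·56 + 8928·427 + 14299·479 + 798·383 = 18292487; centroid 18292487/55531 ≈ 329.41.
Relative to (212, 367): Δ = (-40.53, -37.59); |Δ| = √(-40.53² + -37.59²) ≈ 55.28.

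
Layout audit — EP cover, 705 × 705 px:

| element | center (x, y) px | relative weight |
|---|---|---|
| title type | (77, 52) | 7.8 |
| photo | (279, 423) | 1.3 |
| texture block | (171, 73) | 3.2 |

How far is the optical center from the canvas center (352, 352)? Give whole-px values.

≈ 343 px

Weights sum to 7.8 + 1.3 + 3.2 = 12.3.
x: (7.8·77 + 1.3·279 + 3.2·171) / 12.3 = 1510.5 / 12.3 ≈ 122.80
y: (7.8·52 + 1.3·423 + 3.2·73) / 12.3 = 1189.1 / 12.3 ≈ 96.67
Offset from (352, 352): Δx ≈ -229.20, Δy ≈ -255.33; distance = √(Δx² + Δy²) ≈ 343.11.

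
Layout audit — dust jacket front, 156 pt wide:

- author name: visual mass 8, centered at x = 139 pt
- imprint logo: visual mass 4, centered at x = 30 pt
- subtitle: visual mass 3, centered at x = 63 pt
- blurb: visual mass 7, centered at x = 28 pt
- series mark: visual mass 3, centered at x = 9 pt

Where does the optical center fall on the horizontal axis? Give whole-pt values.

x ≈ 66

Weights sum to 8 + 4 + 3 + 7 + 3 = 25.
x-moment: 8·139 + 4·30 + 3·63 + 7·28 + 3·9 = 1644; centroid 1644/25 ≈ 65.76.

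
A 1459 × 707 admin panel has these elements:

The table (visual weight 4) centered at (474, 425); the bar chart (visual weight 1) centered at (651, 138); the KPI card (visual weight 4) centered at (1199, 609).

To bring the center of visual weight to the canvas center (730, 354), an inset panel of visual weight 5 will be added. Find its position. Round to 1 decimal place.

(575.4, 136.4)

With the inset panel, Σw becomes 4 + 1 + 4 + 5 = 14.
Along x: (7343 + 5·x) / 14 = 730 (existing moment 4·474 + 1·651 + 4·1199 = 7343) ⇒ x = (10220 − 7343) / 5 ≈ 575.40.
Along y: (4274 + 5·y) / 14 = 354 (existing moment 4·425 + 1·138 + 4·609 = 4274) ⇒ y = (4956 − 4274) / 5 ≈ 136.40.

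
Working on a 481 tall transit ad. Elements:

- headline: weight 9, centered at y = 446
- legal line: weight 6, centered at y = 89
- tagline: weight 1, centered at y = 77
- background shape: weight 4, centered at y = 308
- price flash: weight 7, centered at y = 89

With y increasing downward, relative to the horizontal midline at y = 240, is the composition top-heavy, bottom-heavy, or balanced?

balanced

Weights sum to 9 + 6 + 1 + 4 + 7 = 27.
y: (9·446 + 6·89 + 1·77 + 4·308 + 7·89) / 27 = 6480 / 27 ≈ 240.00
The centroid 240.00 matches the midline at 240, so the layout is balanced.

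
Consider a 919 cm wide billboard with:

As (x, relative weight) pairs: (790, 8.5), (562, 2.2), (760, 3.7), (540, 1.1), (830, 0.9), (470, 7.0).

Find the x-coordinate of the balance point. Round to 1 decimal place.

Σw = 8.5 + 2.2 + 3.7 + 1.1 + 0.9 + 7.0 = 23.4.
Σw·x = 8.5·790 + 2.2·562 + 3.7·760 + 1.1·540 + 0.9·830 + 7.0·470 = 15394.4, so x̄ = 15394.4/23.4 ≈ 657.88.

x ≈ 657.9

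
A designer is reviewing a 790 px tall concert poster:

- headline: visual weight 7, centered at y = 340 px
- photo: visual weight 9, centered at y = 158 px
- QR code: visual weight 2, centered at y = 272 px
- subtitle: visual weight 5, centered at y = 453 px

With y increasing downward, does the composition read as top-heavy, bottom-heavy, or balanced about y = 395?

top-heavy

Total weight = 7 + 9 + 2 + 5 = 23.
y: (7·340 + 9·158 + 2·272 + 5·453) / 23 = 6611 / 23 ≈ 287.43
287.4 lies above (smaller y than) the midline 395, so the layout is top-heavy.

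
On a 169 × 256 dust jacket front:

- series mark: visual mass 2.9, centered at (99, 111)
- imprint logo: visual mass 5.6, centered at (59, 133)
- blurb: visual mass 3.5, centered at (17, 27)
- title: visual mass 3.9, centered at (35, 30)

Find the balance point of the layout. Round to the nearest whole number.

(51, 80)

Σw = 2.9 + 5.6 + 3.5 + 3.9 = 15.9.
Σw·x = 2.9·99 + 5.6·59 + 3.5·17 + 3.9·35 = 813.5, so x̄ = 813.5/15.9 ≈ 51.16.
Σw·y = 2.9·111 + 5.6·133 + 3.5·27 + 3.9·30 = 1278.2, so ȳ = 1278.2/15.9 ≈ 80.39.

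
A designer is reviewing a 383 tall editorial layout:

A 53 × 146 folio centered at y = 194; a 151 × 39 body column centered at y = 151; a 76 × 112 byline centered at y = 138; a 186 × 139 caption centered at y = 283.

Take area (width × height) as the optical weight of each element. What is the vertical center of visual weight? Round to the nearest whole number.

Areas → weights: folio 53·146 = 7738, body column 151·39 = 5889, byline 76·112 = 8512, caption 186·139 = 25854; Σw = 47993.
Σw·y = 7738·194 + 5889·151 + 8512·138 + 25854·283 = 10881749, so ȳ = 10881749/47993 ≈ 226.74.

y ≈ 227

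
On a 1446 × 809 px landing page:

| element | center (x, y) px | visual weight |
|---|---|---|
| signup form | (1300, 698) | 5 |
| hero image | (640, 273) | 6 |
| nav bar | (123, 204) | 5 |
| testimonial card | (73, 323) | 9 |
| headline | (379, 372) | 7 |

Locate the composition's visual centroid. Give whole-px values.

(446, 364)

Total weight = 5 + 6 + 5 + 9 + 7 = 32.
x: (5·1300 + 6·640 + 5·123 + 9·73 + 7·379) / 32 = 14265 / 32 ≈ 445.78
y: (5·698 + 6·273 + 5·204 + 9·323 + 7·372) / 32 = 11659 / 32 ≈ 364.34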